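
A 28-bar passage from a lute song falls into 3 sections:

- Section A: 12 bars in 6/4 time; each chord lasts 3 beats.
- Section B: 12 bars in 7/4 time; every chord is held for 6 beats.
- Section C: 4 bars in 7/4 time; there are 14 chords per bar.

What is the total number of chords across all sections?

A has 72 beats and chords last 3 each, so 24 chords.
B has 84 beats and chords last 6 each, so 14 chords.
C has 28 beats and chords last 0.5 each, so 56 chords.
Total: 24 + 14 + 56 = 94.

94 chords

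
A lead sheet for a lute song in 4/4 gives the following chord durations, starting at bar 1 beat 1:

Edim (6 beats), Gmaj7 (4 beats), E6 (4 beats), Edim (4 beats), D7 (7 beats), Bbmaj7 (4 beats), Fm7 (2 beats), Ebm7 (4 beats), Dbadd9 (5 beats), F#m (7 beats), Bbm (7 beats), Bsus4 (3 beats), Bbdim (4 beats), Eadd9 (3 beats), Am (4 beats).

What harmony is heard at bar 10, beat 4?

Dbadd9

Beat 4 of bar 10 is beat (10−1)×4 + 4 = 40 overall.
Running totals: Edim ends at 6, Gmaj7 ends at 10, E6 ends at 14, Edim ends at 18, D7 ends at 25, Bbmaj7 ends at 29, Fm7 ends at 31, Ebm7 ends at 35, Dbadd9 ends at 40.
Beat 40 falls within Dbadd9.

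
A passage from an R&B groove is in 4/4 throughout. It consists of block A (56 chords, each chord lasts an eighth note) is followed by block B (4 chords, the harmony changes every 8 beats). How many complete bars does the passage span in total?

A: 56 × 0.5 = 28 beats = 7 bars.
B: 4 × 8 = 32 beats = 8 bars.
Total: 7 + 8 = 15 bars.

15 bars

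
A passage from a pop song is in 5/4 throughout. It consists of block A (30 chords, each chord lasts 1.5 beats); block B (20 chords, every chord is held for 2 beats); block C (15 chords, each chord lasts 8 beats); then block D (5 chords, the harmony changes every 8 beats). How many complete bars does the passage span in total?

A: 30 × 1.5 = 45 beats = 9 bars.
B: 20 × 2 = 40 beats = 8 bars.
C: 15 × 8 = 120 beats = 24 bars.
D: 5 × 8 = 40 beats = 8 bars.
Total: 9 + 8 + 24 + 8 = 49 bars.

49 bars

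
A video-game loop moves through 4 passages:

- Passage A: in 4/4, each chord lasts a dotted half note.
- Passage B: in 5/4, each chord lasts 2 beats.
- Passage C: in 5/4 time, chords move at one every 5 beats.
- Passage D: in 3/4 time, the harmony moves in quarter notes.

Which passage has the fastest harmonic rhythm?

A: each chord is 3 beats in 4/4, so 4/3 per bar.
B: each chord is 2 beats in 5/4, so 2.5 per bar.
C: each chord is 5 beats in 5/4, so 1 per bar.
D: each chord is 1 beat in 3/4, so 3 per bar.
Fastest is D at 3 chords/bar.

Passage D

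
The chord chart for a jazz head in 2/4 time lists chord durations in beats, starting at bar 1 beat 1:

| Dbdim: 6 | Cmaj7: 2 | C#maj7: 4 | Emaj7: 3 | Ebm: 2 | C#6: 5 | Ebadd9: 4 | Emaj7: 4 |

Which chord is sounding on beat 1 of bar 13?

Ebadd9

Beat 1 of bar 13 is beat (13−1)×2 + 1 = 25 overall.
Running totals: Dbdim ends at 6, Cmaj7 ends at 8, C#maj7 ends at 12, Emaj7 ends at 15, Ebm ends at 17, C#6 ends at 22, Ebadd9 ends at 26.
Beat 25 falls within Ebadd9.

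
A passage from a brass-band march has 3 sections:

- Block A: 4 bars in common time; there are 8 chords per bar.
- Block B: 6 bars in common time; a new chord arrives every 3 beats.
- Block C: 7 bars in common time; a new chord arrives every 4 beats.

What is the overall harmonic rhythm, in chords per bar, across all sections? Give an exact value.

A: 4 bars of 4 beats is 16 beats; at 0.5 beats each that's 32 chords.
B: 6 bars of 4 beats is 24 beats; at 3 beats each that's 8 chords.
C: 7 bars of 4 beats is 28 beats; at 4 beats each that's 7 chords.
Overall: 47 chords over 17 bars → 47/17 = 47/17 chords per bar.

47/17 chords per bar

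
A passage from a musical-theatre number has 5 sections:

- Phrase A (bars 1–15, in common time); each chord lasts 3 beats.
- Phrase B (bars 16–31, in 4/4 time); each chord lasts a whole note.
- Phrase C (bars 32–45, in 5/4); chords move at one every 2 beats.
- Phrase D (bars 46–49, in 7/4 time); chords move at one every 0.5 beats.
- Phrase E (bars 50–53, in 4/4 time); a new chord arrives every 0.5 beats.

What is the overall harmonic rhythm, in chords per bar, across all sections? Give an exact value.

3 chords per bar

A: 15 × 4 = 60 beats ÷ 3 = 20 chords.
B: 16 × 4 = 64 beats ÷ 4 = 16 chords.
C: 14 × 5 = 70 beats ÷ 2 = 35 chords.
D: 4 × 7 = 28 beats ÷ 0.5 = 56 chords.
E: 4 × 4 = 16 beats ÷ 0.5 = 32 chords.
Overall: 159 chords over 53 bars → 159/53 = 3 chords per bar.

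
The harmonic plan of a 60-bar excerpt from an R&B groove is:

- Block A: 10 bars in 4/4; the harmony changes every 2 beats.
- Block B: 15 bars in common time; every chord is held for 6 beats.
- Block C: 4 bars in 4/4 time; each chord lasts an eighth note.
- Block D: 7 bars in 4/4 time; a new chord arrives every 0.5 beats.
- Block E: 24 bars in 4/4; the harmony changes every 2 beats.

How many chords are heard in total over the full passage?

166 chords

A has 40 beats and chords last 2 each, so 20 chords.
B has 60 beats and chords last 6 each, so 10 chords.
C has 16 beats and chords last 0.5 each, so 32 chords.
D has 28 beats and chords last 0.5 each, so 56 chords.
E has 96 beats and chords last 2 each, so 48 chords.
Total: 20 + 10 + 32 + 56 + 48 = 166.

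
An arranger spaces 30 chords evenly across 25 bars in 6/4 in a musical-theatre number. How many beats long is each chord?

25 bars × 6 beats/bar = 150 beats total.
150 beats ÷ 30 chords = 5 beats per chord.

5 beats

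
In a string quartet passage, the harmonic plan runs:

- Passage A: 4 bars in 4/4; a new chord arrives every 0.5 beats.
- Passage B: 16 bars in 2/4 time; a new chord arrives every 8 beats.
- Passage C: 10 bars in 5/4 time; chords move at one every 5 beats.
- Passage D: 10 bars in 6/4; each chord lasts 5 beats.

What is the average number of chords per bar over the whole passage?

A: 4 bars of 4 beats is 16 beats; at 0.5 beats each that's 32 chords.
B: 16 bars of 2 beats is 32 beats; at 8 beats each that's 4 chords.
C: 10 bars of 5 beats is 50 beats; at 5 beats each that's 10 chords.
D: 10 bars of 6 beats is 60 beats; at 5 beats each that's 12 chords.
Overall: 58 chords over 40 bars → 58/40 = 1.45 chords per bar.

1.45 chords per bar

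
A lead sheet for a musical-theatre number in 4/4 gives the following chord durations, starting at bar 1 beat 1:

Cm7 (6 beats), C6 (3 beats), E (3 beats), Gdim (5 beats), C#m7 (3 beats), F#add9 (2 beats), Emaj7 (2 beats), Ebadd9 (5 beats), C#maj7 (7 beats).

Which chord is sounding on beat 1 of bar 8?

Beat 1 of bar 8 is beat (8−1)×4 + 1 = 29 overall.
Running totals: Cm7 ends at 6, C6 ends at 9, E ends at 12, Gdim ends at 17, C#m7 ends at 20, F#add9 ends at 22, Emaj7 ends at 24, Ebadd9 ends at 29.
Beat 29 falls within Ebadd9.

Ebadd9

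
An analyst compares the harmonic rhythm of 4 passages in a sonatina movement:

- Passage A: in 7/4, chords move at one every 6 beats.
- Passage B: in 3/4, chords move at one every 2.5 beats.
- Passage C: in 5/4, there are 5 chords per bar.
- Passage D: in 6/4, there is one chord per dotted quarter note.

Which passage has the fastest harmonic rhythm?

Passage C

A: 7 beats/bar ÷ 6 beats/chord = 7/6 chords/bar.
B: 3 beats/bar ÷ 2.5 beats/chord = 1.2 chords/bar.
C: 5 beats/bar ÷ 1 beat/chord = 5 chords/bar.
D: 6 beats/bar ÷ 1.5 beats/chord = 4 chords/bar.
Fastest is C at 5 chords/bar.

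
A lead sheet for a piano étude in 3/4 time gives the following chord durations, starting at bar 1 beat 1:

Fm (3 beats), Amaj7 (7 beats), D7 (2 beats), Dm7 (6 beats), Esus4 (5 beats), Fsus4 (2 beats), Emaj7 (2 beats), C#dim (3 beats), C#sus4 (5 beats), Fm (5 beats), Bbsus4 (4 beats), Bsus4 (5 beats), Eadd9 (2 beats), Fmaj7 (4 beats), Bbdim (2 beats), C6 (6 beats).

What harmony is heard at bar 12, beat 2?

C#sus4

Beat 2 of bar 12 is beat (12−1)×3 + 2 = 35 overall.
Running totals: Fm ends at 3, Amaj7 ends at 10, D7 ends at 12, Dm7 ends at 18, Esus4 ends at 23, Fsus4 ends at 25, Emaj7 ends at 27, C#dim ends at 30, C#sus4 ends at 35.
Beat 35 falls within C#sus4.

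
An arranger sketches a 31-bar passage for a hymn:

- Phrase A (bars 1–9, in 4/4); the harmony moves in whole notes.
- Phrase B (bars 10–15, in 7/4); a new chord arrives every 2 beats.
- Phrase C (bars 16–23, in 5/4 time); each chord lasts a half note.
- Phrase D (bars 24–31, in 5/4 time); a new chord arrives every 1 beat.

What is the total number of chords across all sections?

A has 36 beats and chords last 4 each, so 9 chords.
B has 42 beats and chords last 2 each, so 21 chords.
C has 40 beats and chords last 2 each, so 20 chords.
D has 40 beats and chords last 1 each, so 40 chords.
Total: 9 + 21 + 20 + 40 = 90.

90 chords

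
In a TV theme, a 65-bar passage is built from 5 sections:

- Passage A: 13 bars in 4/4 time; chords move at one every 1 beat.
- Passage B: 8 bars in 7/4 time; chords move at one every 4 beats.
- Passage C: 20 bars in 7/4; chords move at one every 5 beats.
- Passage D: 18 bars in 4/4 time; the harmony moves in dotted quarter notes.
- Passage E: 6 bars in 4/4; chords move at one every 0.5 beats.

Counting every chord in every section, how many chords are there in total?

190 chords

A: 13·4 = 52 beats, 52/1 = 52 chords.
B: 8·7 = 56 beats, 56/4 = 14 chords.
C: 20·7 = 140 beats, 140/5 = 28 chords.
D: 18·4 = 72 beats, 72/1.5 = 48 chords.
E: 6·4 = 24 beats, 24/0.5 = 48 chords.
Total: 52 + 14 + 28 + 48 + 48 = 190.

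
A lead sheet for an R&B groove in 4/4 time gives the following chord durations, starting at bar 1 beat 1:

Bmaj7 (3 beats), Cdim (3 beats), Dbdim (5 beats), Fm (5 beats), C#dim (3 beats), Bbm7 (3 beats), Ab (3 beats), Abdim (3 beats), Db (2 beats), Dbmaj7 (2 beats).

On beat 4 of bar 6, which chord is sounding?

Ab

Beat 4 of bar 6 is beat (6−1)×4 + 4 = 24 overall.
Running totals: Bmaj7 ends at 3, Cdim ends at 6, Dbdim ends at 11, Fm ends at 16, C#dim ends at 19, Bbm7 ends at 22, Ab ends at 25.
Beat 24 falls within Ab.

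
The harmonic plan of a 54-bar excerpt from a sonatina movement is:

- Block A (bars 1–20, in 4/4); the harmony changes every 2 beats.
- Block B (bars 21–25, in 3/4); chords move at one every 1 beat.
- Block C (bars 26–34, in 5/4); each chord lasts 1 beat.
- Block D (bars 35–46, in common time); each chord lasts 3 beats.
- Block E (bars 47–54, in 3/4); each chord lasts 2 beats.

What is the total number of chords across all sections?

A: 20·4 = 80 beats, 80/2 = 40 chords.
B: 5·3 = 15 beats, 15/1 = 15 chords.
C: 9·5 = 45 beats, 45/1 = 45 chords.
D: 12·4 = 48 beats, 48/3 = 16 chords.
E: 8·3 = 24 beats, 24/2 = 12 chords.
Total: 40 + 15 + 45 + 16 + 12 = 128.

128 chords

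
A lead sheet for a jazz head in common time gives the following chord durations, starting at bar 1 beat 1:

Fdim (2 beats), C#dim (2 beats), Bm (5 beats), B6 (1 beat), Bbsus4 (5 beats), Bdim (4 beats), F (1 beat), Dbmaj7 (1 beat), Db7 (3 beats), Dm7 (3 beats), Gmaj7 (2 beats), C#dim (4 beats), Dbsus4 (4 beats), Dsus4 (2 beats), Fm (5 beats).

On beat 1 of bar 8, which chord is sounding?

Beat 1 of bar 8 is beat (8−1)×4 + 1 = 29 overall.
Running totals: Fdim ends at 2, C#dim ends at 4, Bm ends at 9, B6 ends at 10, Bbsus4 ends at 15, Bdim ends at 19, F ends at 20, Dbmaj7 ends at 21, Db7 ends at 24, Dm7 ends at 27, Gmaj7 ends at 29.
Beat 29 falls within Gmaj7.

Gmaj7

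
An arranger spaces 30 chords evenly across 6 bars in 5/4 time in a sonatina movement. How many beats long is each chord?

1 beat

6 bars × 5 beats/bar = 30 beats total.
30 beats ÷ 30 chords = 1 beats per chord.
(That is a quarter note.)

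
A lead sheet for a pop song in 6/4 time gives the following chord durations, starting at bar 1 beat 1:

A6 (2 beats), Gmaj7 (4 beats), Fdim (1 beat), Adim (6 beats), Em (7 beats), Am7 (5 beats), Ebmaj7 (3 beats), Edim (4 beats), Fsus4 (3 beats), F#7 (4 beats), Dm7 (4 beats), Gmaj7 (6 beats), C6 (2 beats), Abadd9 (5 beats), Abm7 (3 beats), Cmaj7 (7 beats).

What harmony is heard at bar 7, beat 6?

Beat 6 of bar 7 is beat (7−1)×6 + 6 = 42 overall.
Running totals: A6 ends at 2, Gmaj7 ends at 6, Fdim ends at 7, Adim ends at 13, Em ends at 20, Am7 ends at 25, Ebmaj7 ends at 28, Edim ends at 32, Fsus4 ends at 35, F#7 ends at 39, Dm7 ends at 43.
Beat 42 falls within Dm7.

Dm7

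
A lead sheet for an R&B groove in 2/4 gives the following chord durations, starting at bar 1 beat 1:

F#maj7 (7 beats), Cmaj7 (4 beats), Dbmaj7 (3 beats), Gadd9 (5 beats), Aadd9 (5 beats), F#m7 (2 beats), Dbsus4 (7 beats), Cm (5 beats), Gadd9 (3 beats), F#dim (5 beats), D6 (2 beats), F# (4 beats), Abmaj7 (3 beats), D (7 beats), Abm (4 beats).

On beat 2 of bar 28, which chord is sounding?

Beat 2 of bar 28 is beat (28−1)×2 + 2 = 56 overall.
Running totals: F#maj7 ends at 7, Cmaj7 ends at 11, Dbmaj7 ends at 14, Gadd9 ends at 19, Aadd9 ends at 24, F#m7 ends at 26, Dbsus4 ends at 33, Cm ends at 38, Gadd9 ends at 41, F#dim ends at 46, D6 ends at 48, F# ends at 52, Abmaj7 ends at 55, D ends at 62.
Beat 56 falls within D.

D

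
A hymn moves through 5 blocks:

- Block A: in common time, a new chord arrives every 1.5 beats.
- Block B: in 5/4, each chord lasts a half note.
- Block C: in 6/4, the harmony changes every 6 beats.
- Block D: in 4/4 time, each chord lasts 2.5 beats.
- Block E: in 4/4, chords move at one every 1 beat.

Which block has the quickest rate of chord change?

Block E

A: 4 beats/bar ÷ 1.5 beats/chord = 8/3 chords/bar.
B: 5 beats/bar ÷ 2 beats/chord = 2.5 chords/bar.
C: 6 beats/bar ÷ 6 beats/chord = 1 chord/bar.
D: 4 beats/bar ÷ 2.5 beats/chord = 1.6 chords/bar.
E: 4 beats/bar ÷ 1 beat/chord = 4 chords/bar.
Fastest is E at 4 chords/bar.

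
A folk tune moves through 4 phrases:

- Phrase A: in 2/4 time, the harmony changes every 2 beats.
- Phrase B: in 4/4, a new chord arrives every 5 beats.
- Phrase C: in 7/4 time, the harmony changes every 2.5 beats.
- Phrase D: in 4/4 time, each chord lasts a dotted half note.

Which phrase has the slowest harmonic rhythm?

A: 2/2 = 1 chord/bar.
B: 4/5 = 0.8 chords/bar.
C: 7/2.5 = 2.8 chords/bar.
D: 4/3 = 4/3 chords/bar.
Slowest is B at 0.8 chords/bar.

Phrase B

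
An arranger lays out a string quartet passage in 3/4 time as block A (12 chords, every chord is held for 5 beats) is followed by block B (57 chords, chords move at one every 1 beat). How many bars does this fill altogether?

A: 12 × 5 = 60 beats = 20 bars.
B: 57 × 1 = 57 beats = 19 bars.
Total: 20 + 19 = 39 bars.

39 bars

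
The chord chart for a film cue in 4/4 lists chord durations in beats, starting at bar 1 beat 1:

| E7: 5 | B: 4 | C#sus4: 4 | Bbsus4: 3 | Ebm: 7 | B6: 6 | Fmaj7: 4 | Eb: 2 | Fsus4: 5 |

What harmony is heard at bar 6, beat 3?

Beat 3 of bar 6 is beat (6−1)×4 + 3 = 23 overall.
Running totals: E7 ends at 5, B ends at 9, C#sus4 ends at 13, Bbsus4 ends at 16, Ebm ends at 23.
Beat 23 falls within Ebm.

Ebm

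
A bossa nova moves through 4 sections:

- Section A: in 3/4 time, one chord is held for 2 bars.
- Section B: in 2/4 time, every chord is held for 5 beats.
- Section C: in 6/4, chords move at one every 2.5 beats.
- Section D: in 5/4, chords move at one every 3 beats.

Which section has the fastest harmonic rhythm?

A: each chord is 6 beats in 3/4, so 0.5 per bar.
B: each chord is 5 beats in 2/4, so 0.4 per bar.
C: each chord is 2.5 beats in 6/4, so 2.4 per bar.
D: each chord is 3 beats in 5/4, so 5/3 per bar.
Fastest is C at 2.4 chords/bar.

Section C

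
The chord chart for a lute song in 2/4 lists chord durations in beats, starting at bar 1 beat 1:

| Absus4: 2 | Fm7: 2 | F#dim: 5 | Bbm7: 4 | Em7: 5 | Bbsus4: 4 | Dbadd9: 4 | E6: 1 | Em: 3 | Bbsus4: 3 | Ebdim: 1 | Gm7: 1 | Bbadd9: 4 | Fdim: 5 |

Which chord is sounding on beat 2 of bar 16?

Beat 2 of bar 16 is beat (16−1)×2 + 2 = 32 overall.
Running totals: Absus4 ends at 2, Fm7 ends at 4, F#dim ends at 9, Bbm7 ends at 13, Em7 ends at 18, Bbsus4 ends at 22, Dbadd9 ends at 26, E6 ends at 27, Em ends at 30, Bbsus4 ends at 33.
Beat 32 falls within Bbsus4.

Bbsus4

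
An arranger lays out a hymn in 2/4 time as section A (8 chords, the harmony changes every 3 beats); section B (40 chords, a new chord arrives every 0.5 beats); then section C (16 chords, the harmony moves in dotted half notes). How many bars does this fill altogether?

A: 8 × 3 = 24 beats = 12 bars.
B: 40 × 0.5 = 20 beats = 10 bars.
C: 16 × 3 = 48 beats = 24 bars.
Total: 12 + 10 + 24 = 46 bars.

46 bars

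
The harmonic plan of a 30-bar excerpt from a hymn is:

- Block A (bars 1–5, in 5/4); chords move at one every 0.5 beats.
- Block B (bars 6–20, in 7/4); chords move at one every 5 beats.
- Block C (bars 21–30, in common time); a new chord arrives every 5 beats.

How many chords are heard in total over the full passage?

79 chords

A: 5 bars × 5 beats = 25 beats; 0.5 beats/chord → 50 chords.
B: 15 bars × 7 beats = 105 beats; 5 beats/chord → 21 chords.
C: 10 bars × 4 beats = 40 beats; 5 beats/chord → 8 chords.
Total: 50 + 21 + 8 = 79.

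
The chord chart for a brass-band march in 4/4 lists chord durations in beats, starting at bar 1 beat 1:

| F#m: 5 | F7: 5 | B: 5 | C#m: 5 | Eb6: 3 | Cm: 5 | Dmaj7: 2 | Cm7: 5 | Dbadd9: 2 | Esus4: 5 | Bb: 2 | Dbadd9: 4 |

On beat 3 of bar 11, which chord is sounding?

Bb

Beat 3 of bar 11 is beat (11−1)×4 + 3 = 43 overall.
Running totals: F#m ends at 5, F7 ends at 10, B ends at 15, C#m ends at 20, Eb6 ends at 23, Cm ends at 28, Dmaj7 ends at 30, Cm7 ends at 35, Dbadd9 ends at 37, Esus4 ends at 42, Bb ends at 44.
Beat 43 falls within Bb.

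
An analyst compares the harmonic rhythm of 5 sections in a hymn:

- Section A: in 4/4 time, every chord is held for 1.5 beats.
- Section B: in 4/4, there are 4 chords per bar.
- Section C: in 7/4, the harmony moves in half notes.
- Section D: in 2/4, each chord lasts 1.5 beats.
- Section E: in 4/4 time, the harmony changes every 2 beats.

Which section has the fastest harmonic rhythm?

Section B

A: 4 beats/bar ÷ 1.5 beats/chord = 8/3 chords/bar.
B: 4 beats/bar ÷ 1 beat/chord = 4 chords/bar.
C: 7 beats/bar ÷ 2 beats/chord = 3.5 chords/bar.
D: 2 beats/bar ÷ 1.5 beats/chord = 4/3 chords/bar.
E: 4 beats/bar ÷ 2 beats/chord = 2 chords/bar.
Fastest is B at 4 chords/bar.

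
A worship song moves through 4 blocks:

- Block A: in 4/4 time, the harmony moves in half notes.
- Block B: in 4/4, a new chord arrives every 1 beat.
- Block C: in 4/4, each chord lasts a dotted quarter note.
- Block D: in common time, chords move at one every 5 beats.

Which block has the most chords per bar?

Block B

A: each chord is 2 beats in 4/4, so 2 per bar.
B: each chord is 1 beat in 4/4, so 4 per bar.
C: each chord is 1.5 beats in 4/4, so 8/3 per bar.
D: each chord is 5 beats in 4/4, so 0.8 per bar.
Fastest is B at 4 chords/bar.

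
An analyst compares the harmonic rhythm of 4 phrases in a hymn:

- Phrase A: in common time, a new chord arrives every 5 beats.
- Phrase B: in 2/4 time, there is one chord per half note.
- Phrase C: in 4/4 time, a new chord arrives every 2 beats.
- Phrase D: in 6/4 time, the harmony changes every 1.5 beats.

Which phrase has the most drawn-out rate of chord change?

A: 4/5 = 0.8 chords/bar.
B: 2/2 = 1 chord/bar.
C: 4/2 = 2 chords/bar.
D: 6/1.5 = 4 chords/bar.
Slowest is A at 0.8 chords/bar.

Phrase A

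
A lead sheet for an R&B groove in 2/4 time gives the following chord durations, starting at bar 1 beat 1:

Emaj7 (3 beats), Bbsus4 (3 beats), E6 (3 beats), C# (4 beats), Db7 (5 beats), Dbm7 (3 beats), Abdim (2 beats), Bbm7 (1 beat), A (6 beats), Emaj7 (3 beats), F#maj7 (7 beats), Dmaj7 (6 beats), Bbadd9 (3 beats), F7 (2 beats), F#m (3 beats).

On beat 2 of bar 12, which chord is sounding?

Beat 2 of bar 12 is beat (12−1)×2 + 2 = 24 overall.
Running totals: Emaj7 ends at 3, Bbsus4 ends at 6, E6 ends at 9, C# ends at 13, Db7 ends at 18, Dbm7 ends at 21, Abdim ends at 23, Bbm7 ends at 24.
Beat 24 falls within Bbm7.

Bbm7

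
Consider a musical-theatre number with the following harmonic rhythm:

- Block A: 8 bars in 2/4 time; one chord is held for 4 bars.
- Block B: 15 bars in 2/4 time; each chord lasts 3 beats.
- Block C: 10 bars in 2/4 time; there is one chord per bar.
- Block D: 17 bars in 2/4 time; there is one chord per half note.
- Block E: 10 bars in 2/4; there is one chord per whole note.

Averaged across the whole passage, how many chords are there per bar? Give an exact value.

11/15 chords per bar

A: 8 bars of 2 beats is 16 beats; at 8 beats each that's 2 chords.
B: 15 bars of 2 beats is 30 beats; at 3 beats each that's 10 chords.
C: 10 bars of 2 beats is 20 beats; at 2 beats each that's 10 chords.
D: 17 bars of 2 beats is 34 beats; at 2 beats each that's 17 chords.
E: 10 bars of 2 beats is 20 beats; at 4 beats each that's 5 chords.
Overall: 44 chords over 60 bars → 44/60 = 11/15 chords per bar.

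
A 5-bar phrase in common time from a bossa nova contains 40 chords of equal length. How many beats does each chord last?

0.5 beats

5 bars × 4 beats/bar = 20 beats total.
20 beats ÷ 40 chords = 0.5 beats per chord.
(That is an eighth note.)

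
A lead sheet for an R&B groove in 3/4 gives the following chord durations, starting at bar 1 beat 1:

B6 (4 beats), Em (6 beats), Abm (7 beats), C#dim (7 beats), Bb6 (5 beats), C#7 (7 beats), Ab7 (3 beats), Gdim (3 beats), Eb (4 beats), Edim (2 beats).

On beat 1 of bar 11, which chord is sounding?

C#7

Beat 1 of bar 11 is beat (11−1)×3 + 1 = 31 overall.
Running totals: B6 ends at 4, Em ends at 10, Abm ends at 17, C#dim ends at 24, Bb6 ends at 29, C#7 ends at 36.
Beat 31 falls within C#7.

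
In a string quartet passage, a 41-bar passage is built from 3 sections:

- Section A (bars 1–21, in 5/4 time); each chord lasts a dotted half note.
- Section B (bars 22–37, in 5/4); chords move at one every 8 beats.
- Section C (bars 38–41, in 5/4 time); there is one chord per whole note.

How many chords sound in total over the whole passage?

50 chords

A has 105 beats and chords last 3 each, so 35 chords.
B has 80 beats and chords last 8 each, so 10 chords.
C has 20 beats and chords last 4 each, so 5 chords.
Total: 35 + 10 + 5 = 50.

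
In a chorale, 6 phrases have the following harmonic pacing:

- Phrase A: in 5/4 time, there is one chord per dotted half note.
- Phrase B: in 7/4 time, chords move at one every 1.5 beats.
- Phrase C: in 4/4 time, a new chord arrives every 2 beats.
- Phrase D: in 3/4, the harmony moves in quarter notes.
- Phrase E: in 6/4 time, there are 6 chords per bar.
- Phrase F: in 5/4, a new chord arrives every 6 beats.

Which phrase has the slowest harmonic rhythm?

Phrase F

A: 5/3 = 5/3 chords/bar.
B: 7/1.5 = 14/3 chords/bar.
C: 4/2 = 2 chords/bar.
D: 3/1 = 3 chords/bar.
E: 6/1 = 6 chords/bar.
F: 5/6 = 5/6 chords/bar.
Slowest is F at 5/6 chords/bar.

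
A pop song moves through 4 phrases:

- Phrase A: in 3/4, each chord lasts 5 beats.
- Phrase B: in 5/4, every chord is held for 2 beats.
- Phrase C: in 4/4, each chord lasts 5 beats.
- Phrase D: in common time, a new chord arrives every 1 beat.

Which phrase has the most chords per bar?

A: 3 beats/bar ÷ 5 beats/chord = 0.6 chords/bar.
B: 5 beats/bar ÷ 2 beats/chord = 2.5 chords/bar.
C: 4 beats/bar ÷ 5 beats/chord = 0.8 chords/bar.
D: 4 beats/bar ÷ 1 beat/chord = 4 chords/bar.
Fastest is D at 4 chords/bar.

Phrase D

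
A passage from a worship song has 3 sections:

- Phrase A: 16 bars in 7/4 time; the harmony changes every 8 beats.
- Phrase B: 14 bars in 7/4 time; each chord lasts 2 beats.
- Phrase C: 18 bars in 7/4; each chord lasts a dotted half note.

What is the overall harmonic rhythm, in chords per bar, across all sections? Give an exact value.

35/16 chords per bar

A: 16 bars of 7 beats is 112 beats; at 8 beats each that's 14 chords.
B: 14 bars of 7 beats is 98 beats; at 2 beats each that's 49 chords.
C: 18 bars of 7 beats is 126 beats; at 3 beats each that's 42 chords.
Overall: 105 chords over 48 bars → 105/48 = 35/16 chords per bar.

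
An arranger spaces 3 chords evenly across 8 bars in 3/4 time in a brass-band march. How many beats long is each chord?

8 beats

8 bars × 3 beats/bar = 24 beats total.
24 beats ÷ 3 chords = 8 beats per chord.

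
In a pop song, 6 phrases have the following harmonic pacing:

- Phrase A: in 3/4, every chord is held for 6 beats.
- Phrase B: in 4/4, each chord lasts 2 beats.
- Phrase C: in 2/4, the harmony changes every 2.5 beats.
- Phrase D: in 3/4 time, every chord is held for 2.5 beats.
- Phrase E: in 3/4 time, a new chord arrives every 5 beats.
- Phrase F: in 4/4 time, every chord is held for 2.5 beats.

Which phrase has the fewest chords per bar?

Phrase A

A: 3/6 = 0.5 chords/bar.
B: 4/2 = 2 chords/bar.
C: 2/2.5 = 0.8 chords/bar.
D: 3/2.5 = 1.2 chords/bar.
E: 3/5 = 0.6 chords/bar.
F: 4/2.5 = 1.6 chords/bar.
Slowest is A at 0.5 chords/bar.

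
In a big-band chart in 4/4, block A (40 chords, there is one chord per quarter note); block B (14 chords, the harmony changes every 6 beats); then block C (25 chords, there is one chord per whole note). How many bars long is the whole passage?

A: 40 × 1 = 40 beats = 10 bars.
B: 14 × 6 = 84 beats = 21 bars.
C: 25 × 4 = 100 beats = 25 bars.
Total: 10 + 21 + 25 = 56 bars.

56 bars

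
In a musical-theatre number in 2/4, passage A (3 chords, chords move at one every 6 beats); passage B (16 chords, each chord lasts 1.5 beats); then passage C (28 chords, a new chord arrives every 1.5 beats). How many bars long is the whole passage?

42 bars

A: 3 × 6 = 18 beats = 9 bars.
B: 16 × 1.5 = 24 beats = 12 bars.
C: 28 × 1.5 = 42 beats = 21 bars.
Total: 9 + 12 + 21 = 42 bars.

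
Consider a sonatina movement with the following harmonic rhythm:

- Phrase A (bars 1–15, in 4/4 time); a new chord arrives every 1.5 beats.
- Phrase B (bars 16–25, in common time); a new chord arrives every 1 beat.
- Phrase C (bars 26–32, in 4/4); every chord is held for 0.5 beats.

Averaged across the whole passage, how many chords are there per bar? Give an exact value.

4.25 chords per bar

A: 15 × 4 = 60 beats ÷ 1.5 = 40 chords.
B: 10 × 4 = 40 beats ÷ 1 = 40 chords.
C: 7 × 4 = 28 beats ÷ 0.5 = 56 chords.
Overall: 136 chords over 32 bars → 136/32 = 4.25 chords per bar.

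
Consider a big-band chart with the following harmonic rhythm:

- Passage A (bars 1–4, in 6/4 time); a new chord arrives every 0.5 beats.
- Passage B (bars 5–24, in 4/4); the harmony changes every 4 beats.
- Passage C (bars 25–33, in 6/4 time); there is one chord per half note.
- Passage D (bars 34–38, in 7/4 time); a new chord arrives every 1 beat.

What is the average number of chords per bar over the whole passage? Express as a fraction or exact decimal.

65/19 chords per bar

A: 4 × 6 = 24 beats ÷ 0.5 = 48 chords.
B: 20 × 4 = 80 beats ÷ 4 = 20 chords.
C: 9 × 6 = 54 beats ÷ 2 = 27 chords.
D: 5 × 7 = 35 beats ÷ 1 = 35 chords.
Overall: 130 chords over 38 bars → 130/38 = 65/19 chords per bar.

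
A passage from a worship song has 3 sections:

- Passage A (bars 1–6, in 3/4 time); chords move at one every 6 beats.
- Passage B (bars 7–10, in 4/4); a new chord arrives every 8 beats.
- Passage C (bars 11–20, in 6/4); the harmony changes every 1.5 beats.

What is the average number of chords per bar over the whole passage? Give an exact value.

2.25 chords per bar

A: 6 × 3 = 18 beats ÷ 6 = 3 chords.
B: 4 × 4 = 16 beats ÷ 8 = 2 chords.
C: 10 × 6 = 60 beats ÷ 1.5 = 40 chords.
Overall: 45 chords over 20 bars → 45/20 = 2.25 chords per bar.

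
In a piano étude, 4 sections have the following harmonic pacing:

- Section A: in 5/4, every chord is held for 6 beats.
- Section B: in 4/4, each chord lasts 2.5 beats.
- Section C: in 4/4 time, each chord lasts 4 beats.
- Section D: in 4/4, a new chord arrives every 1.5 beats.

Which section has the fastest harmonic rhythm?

A: each chord is 6 beats in 5/4, so 5/6 per bar.
B: each chord is 2.5 beats in 4/4, so 1.6 per bar.
C: each chord is 4 beats in 4/4, so 1 per bar.
D: each chord is 1.5 beats in 4/4, so 8/3 per bar.
Fastest is D at 8/3 chords/bar.

Section D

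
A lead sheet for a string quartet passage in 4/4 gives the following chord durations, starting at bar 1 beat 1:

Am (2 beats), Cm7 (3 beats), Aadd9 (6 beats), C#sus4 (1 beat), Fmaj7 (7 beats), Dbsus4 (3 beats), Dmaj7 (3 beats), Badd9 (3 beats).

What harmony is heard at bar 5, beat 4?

Dbsus4

Beat 4 of bar 5 is beat (5−1)×4 + 4 = 20 overall.
Running totals: Am ends at 2, Cm7 ends at 5, Aadd9 ends at 11, C#sus4 ends at 12, Fmaj7 ends at 19, Dbsus4 ends at 22.
Beat 20 falls within Dbsus4.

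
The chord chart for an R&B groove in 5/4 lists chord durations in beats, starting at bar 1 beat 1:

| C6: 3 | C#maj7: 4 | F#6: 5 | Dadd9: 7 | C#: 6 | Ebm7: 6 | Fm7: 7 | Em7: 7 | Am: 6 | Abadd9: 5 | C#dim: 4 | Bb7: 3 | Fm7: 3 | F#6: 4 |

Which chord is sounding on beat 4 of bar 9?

Em7

Beat 4 of bar 9 is beat (9−1)×5 + 4 = 44 overall.
Running totals: C6 ends at 3, C#maj7 ends at 7, F#6 ends at 12, Dadd9 ends at 19, C# ends at 25, Ebm7 ends at 31, Fm7 ends at 38, Em7 ends at 45.
Beat 44 falls within Em7.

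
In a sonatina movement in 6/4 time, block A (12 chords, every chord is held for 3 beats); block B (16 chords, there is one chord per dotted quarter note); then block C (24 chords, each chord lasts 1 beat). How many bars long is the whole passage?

14 bars

A: 12 × 3 = 36 beats = 6 bars.
B: 16 × 1.5 = 24 beats = 4 bars.
C: 24 × 1 = 24 beats = 4 bars.
Total: 6 + 4 + 4 = 14 bars.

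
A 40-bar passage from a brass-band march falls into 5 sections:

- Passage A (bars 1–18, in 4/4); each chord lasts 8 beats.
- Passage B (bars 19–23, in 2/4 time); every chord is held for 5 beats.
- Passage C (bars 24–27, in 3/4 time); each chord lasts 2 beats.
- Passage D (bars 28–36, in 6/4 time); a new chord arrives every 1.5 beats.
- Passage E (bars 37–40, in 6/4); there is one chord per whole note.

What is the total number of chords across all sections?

A: 18 bars × 4 beats = 72 beats; 8 beats/chord → 9 chords.
B: 5 bars × 2 beats = 10 beats; 5 beats/chord → 2 chords.
C: 4 bars × 3 beats = 12 beats; 2 beats/chord → 6 chords.
D: 9 bars × 6 beats = 54 beats; 1.5 beats/chord → 36 chords.
E: 4 bars × 6 beats = 24 beats; 4 beats/chord → 6 chords.
Total: 9 + 2 + 6 + 36 + 6 = 59.

59 chords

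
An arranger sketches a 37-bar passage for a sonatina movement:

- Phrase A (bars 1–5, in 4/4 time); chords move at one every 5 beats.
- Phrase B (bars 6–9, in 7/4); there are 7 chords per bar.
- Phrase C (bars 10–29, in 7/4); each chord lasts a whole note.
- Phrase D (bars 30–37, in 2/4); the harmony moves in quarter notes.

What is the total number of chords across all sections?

83 chords

A has 20 beats and chords last 5 each, so 4 chords.
B has 28 beats and chords last 1 each, so 28 chords.
C has 140 beats and chords last 4 each, so 35 chords.
D has 16 beats and chords last 1 each, so 16 chords.
Total: 4 + 28 + 35 + 16 = 83.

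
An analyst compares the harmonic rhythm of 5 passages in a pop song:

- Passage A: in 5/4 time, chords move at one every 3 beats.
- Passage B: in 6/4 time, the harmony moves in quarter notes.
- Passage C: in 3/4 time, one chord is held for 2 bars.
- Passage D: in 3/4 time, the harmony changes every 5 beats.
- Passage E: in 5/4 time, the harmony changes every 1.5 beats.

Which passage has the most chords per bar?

A: 5/3 = 5/3 chords/bar.
B: 6/1 = 6 chords/bar.
C: 3/6 = 0.5 chords/bar.
D: 3/5 = 0.6 chords/bar.
E: 5/1.5 = 10/3 chords/bar.
Fastest is B at 6 chords/bar.

Passage B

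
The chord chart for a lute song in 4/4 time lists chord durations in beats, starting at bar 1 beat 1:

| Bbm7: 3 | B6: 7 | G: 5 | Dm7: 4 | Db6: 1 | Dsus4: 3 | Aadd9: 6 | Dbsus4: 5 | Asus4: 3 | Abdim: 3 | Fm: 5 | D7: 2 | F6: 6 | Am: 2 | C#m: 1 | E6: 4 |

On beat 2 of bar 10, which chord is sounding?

Beat 2 of bar 10 is beat (10−1)×4 + 2 = 38 overall.
Running totals: Bbm7 ends at 3, B6 ends at 10, G ends at 15, Dm7 ends at 19, Db6 ends at 20, Dsus4 ends at 23, Aadd9 ends at 29, Dbsus4 ends at 34, Asus4 ends at 37, Abdim ends at 40.
Beat 38 falls within Abdim.

Abdim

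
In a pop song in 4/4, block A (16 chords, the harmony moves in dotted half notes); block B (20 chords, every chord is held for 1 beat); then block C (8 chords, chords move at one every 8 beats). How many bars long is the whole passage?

A: 16 × 3 = 48 beats = 12 bars.
B: 20 × 1 = 20 beats = 5 bars.
C: 8 × 8 = 64 beats = 16 bars.
Total: 12 + 5 + 16 = 33 bars.

33 bars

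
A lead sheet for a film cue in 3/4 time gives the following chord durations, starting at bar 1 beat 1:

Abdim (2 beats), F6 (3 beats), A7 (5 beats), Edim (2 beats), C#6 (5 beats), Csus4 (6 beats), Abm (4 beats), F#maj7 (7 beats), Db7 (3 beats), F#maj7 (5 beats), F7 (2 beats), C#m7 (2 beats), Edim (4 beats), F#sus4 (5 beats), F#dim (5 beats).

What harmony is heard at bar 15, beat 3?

Beat 3 of bar 15 is beat (15−1)×3 + 3 = 45 overall.
Running totals: Abdim ends at 2, F6 ends at 5, A7 ends at 10, Edim ends at 12, C#6 ends at 17, Csus4 ends at 23, Abm ends at 27, F#maj7 ends at 34, Db7 ends at 37, F#maj7 ends at 42, F7 ends at 44, C#m7 ends at 46.
Beat 45 falls within C#m7.

C#m7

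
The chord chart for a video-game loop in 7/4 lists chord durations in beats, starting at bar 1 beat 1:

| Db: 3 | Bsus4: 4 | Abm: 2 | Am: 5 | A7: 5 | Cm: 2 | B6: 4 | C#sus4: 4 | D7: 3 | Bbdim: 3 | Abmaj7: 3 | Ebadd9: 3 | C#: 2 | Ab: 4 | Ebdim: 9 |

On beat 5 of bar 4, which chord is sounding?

C#sus4

Beat 5 of bar 4 is beat (4−1)×7 + 5 = 26 overall.
Running totals: Db ends at 3, Bsus4 ends at 7, Abm ends at 9, Am ends at 14, A7 ends at 19, Cm ends at 21, B6 ends at 25, C#sus4 ends at 29.
Beat 26 falls within C#sus4.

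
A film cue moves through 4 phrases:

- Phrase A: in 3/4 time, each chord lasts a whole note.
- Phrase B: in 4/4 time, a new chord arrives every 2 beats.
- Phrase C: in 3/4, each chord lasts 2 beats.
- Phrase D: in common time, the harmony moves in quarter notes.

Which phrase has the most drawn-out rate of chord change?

A: 3 beats/bar ÷ 4 beats/chord = 0.75 chords/bar.
B: 4 beats/bar ÷ 2 beats/chord = 2 chords/bar.
C: 3 beats/bar ÷ 2 beats/chord = 1.5 chords/bar.
D: 4 beats/bar ÷ 1 beat/chord = 4 chords/bar.
Slowest is A at 0.75 chords/bar.

Phrase A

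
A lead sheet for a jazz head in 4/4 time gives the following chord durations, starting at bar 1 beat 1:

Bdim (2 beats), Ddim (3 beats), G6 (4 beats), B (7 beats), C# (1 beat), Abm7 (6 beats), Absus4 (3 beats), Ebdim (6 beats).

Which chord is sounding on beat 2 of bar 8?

Beat 2 of bar 8 is beat (8−1)×4 + 2 = 30 overall.
Running totals: Bdim ends at 2, Ddim ends at 5, G6 ends at 9, B ends at 16, C# ends at 17, Abm7 ends at 23, Absus4 ends at 26, Ebdim ends at 32.
Beat 30 falls within Ebdim.

Ebdim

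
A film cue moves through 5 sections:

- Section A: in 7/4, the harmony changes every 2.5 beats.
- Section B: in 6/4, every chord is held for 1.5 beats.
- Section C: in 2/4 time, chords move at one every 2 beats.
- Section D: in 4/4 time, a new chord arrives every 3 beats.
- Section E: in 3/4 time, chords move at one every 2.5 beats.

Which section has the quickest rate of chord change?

A: 7/2.5 = 2.8 chords/bar.
B: 6/1.5 = 4 chords/bar.
C: 2/2 = 1 chord/bar.
D: 4/3 = 4/3 chords/bar.
E: 3/2.5 = 1.2 chords/bar.
Fastest is B at 4 chords/bar.

Section B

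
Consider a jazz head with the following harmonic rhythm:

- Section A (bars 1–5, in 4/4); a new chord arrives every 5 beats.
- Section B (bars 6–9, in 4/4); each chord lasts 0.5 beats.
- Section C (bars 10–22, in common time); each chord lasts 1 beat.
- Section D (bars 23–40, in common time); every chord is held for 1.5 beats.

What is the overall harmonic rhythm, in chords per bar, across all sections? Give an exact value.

A: 5 bars of 4 beats is 20 beats; at 5 beats each that's 4 chords.
B: 4 bars of 4 beats is 16 beats; at 0.5 beats each that's 32 chords.
C: 13 bars of 4 beats is 52 beats; at 1 beat each that's 52 chords.
D: 18 bars of 4 beats is 72 beats; at 1.5 beats each that's 48 chords.
Overall: 136 chords over 40 bars → 136/40 = 3.4 chords per bar.

3.4 chords per bar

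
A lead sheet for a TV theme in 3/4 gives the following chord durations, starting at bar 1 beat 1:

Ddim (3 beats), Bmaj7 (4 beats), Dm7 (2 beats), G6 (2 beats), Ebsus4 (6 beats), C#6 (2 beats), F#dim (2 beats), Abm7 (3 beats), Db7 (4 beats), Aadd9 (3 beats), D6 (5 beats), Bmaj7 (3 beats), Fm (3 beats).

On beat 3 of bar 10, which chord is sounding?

Beat 3 of bar 10 is beat (10−1)×3 + 3 = 30 overall.
Running totals: Ddim ends at 3, Bmaj7 ends at 7, Dm7 ends at 9, G6 ends at 11, Ebsus4 ends at 17, C#6 ends at 19, F#dim ends at 21, Abm7 ends at 24, Db7 ends at 28, Aadd9 ends at 31.
Beat 30 falls within Aadd9.

Aadd9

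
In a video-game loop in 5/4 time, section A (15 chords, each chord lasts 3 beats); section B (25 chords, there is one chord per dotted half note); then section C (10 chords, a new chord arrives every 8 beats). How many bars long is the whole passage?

40 bars

A: 15 × 3 = 45 beats = 9 bars.
B: 25 × 3 = 75 beats = 15 bars.
C: 10 × 8 = 80 beats = 16 bars.
Total: 9 + 15 + 16 = 40 bars.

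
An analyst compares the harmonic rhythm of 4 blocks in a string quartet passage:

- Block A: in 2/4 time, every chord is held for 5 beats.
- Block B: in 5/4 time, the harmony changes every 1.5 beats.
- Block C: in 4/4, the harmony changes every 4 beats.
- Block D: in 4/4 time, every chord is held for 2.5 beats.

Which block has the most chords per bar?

Block B

A: 2 beats/bar ÷ 5 beats/chord = 0.4 chords/bar.
B: 5 beats/bar ÷ 1.5 beats/chord = 10/3 chords/bar.
C: 4 beats/bar ÷ 4 beats/chord = 1 chord/bar.
D: 4 beats/bar ÷ 2.5 beats/chord = 1.6 chords/bar.
Fastest is B at 10/3 chords/bar.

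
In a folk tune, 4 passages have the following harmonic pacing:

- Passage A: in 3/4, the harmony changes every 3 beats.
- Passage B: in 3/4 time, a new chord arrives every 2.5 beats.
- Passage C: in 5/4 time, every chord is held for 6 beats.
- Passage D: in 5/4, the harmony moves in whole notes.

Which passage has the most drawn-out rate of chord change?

Passage C

A: each chord is 3 beats in 3/4, so 1 per bar.
B: each chord is 2.5 beats in 3/4, so 1.2 per bar.
C: each chord is 6 beats in 5/4, so 5/6 per bar.
D: each chord is 4 beats in 5/4, so 1.25 per bar.
Slowest is C at 5/6 chords/bar.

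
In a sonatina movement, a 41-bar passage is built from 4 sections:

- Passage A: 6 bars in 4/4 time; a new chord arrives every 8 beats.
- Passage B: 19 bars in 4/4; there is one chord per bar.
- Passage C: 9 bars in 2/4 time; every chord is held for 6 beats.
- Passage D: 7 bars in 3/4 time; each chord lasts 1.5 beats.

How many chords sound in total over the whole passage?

39 chords

A: 6 bars × 4 beats = 24 beats; 8 beats/chord → 3 chords.
B: 19 bars × 4 beats = 76 beats; 4 beats/chord → 19 chords.
C: 9 bars × 2 beats = 18 beats; 6 beats/chord → 3 chords.
D: 7 bars × 3 beats = 21 beats; 1.5 beats/chord → 14 chords.
Total: 3 + 19 + 3 + 14 = 39.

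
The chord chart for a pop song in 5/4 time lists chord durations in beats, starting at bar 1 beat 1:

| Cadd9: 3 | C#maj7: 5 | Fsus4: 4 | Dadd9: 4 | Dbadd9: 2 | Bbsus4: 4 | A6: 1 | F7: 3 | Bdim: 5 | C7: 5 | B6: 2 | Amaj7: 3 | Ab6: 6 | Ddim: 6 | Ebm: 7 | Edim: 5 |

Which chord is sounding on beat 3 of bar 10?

Beat 3 of bar 10 is beat (10−1)×5 + 3 = 48 overall.
Running totals: Cadd9 ends at 3, C#maj7 ends at 8, Fsus4 ends at 12, Dadd9 ends at 16, Dbadd9 ends at 18, Bbsus4 ends at 22, A6 ends at 23, F7 ends at 26, Bdim ends at 31, C7 ends at 36, B6 ends at 38, Amaj7 ends at 41, Ab6 ends at 47, Ddim ends at 53.
Beat 48 falls within Ddim.

Ddim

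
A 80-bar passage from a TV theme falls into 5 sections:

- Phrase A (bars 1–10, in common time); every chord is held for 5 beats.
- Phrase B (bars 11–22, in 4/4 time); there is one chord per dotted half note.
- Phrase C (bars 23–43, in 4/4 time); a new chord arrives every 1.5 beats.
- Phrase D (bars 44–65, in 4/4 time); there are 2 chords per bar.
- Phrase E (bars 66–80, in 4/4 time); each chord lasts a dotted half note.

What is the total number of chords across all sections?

144 chords

A: 10·4 = 40 beats, 40/5 = 8 chords.
B: 12·4 = 48 beats, 48/3 = 16 chords.
C: 21·4 = 84 beats, 84/1.5 = 56 chords.
D: 22·4 = 88 beats, 88/2 = 44 chords.
E: 15·4 = 60 beats, 60/3 = 20 chords.
Total: 8 + 16 + 56 + 44 + 20 = 144.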